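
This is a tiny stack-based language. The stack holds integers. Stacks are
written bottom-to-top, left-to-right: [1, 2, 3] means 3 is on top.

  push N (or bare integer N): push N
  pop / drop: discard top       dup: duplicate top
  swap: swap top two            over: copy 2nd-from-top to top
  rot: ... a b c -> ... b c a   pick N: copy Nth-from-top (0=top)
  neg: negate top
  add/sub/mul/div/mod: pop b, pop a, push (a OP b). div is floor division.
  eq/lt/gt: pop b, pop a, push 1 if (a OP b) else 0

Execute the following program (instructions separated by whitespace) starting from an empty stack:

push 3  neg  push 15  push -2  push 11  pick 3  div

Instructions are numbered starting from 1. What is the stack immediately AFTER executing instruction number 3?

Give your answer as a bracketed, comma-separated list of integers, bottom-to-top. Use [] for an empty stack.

Answer: [-3, 15]

Derivation:
Step 1 ('push 3'): [3]
Step 2 ('neg'): [-3]
Step 3 ('push 15'): [-3, 15]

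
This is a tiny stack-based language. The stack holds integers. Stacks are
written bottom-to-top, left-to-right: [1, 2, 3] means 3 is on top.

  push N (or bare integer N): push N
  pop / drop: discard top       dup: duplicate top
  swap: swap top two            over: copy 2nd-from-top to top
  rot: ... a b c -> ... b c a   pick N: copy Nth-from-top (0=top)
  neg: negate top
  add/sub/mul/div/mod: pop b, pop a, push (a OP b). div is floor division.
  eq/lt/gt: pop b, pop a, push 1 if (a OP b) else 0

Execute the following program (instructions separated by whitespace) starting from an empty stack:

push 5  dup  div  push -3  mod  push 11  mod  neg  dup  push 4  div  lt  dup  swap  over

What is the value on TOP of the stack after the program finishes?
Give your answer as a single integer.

Answer: 1

Derivation:
After 'push 5': [5]
After 'dup': [5, 5]
After 'div': [1]
After 'push -3': [1, -3]
After 'mod': [-2]
After 'push 11': [-2, 11]
After 'mod': [9]
After 'neg': [-9]
After 'dup': [-9, -9]
After 'push 4': [-9, -9, 4]
After 'div': [-9, -3]
After 'lt': [1]
After 'dup': [1, 1]
After 'swap': [1, 1]
After 'over': [1, 1, 1]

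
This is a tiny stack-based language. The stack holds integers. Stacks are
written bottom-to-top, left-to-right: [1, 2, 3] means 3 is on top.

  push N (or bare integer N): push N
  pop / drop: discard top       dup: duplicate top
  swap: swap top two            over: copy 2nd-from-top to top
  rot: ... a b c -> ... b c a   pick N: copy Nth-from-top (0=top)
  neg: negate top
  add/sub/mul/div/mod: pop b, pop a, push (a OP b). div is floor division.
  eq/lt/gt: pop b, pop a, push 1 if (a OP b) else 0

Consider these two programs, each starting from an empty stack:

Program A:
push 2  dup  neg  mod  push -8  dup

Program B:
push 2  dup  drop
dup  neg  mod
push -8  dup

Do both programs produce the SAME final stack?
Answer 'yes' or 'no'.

Program A trace:
  After 'push 2': [2]
  After 'dup': [2, 2]
  After 'neg': [2, -2]
  After 'mod': [0]
  After 'push -8': [0, -8]
  After 'dup': [0, -8, -8]
Program A final stack: [0, -8, -8]

Program B trace:
  After 'push 2': [2]
  After 'dup': [2, 2]
  After 'drop': [2]
  After 'dup': [2, 2]
  After 'neg': [2, -2]
  After 'mod': [0]
  After 'push -8': [0, -8]
  After 'dup': [0, -8, -8]
Program B final stack: [0, -8, -8]
Same: yes

Answer: yes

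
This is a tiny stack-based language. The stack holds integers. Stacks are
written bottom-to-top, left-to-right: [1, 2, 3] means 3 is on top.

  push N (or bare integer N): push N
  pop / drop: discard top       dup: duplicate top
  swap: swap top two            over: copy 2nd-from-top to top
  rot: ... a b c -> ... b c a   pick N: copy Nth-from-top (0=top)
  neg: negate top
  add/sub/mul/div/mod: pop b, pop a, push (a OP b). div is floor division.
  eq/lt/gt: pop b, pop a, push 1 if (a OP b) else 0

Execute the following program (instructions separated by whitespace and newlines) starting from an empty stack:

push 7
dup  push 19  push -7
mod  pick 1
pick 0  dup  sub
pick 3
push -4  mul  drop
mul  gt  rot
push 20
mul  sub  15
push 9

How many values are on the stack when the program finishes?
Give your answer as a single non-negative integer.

After 'push 7': stack = [7] (depth 1)
After 'dup': stack = [7, 7] (depth 2)
After 'push 19': stack = [7, 7, 19] (depth 3)
After 'push -7': stack = [7, 7, 19, -7] (depth 4)
After 'mod': stack = [7, 7, -2] (depth 3)
After 'pick 1': stack = [7, 7, -2, 7] (depth 4)
After 'pick 0': stack = [7, 7, -2, 7, 7] (depth 5)
After 'dup': stack = [7, 7, -2, 7, 7, 7] (depth 6)
After 'sub': stack = [7, 7, -2, 7, 0] (depth 5)
After 'pick 3': stack = [7, 7, -2, 7, 0, 7] (depth 6)
  ...
After 'mul': stack = [7, 7, -2, 7, 0, -28] (depth 6)
After 'drop': stack = [7, 7, -2, 7, 0] (depth 5)
After 'mul': stack = [7, 7, -2, 0] (depth 4)
After 'gt': stack = [7, 7, 0] (depth 3)
After 'rot': stack = [7, 0, 7] (depth 3)
After 'push 20': stack = [7, 0, 7, 20] (depth 4)
After 'mul': stack = [7, 0, 140] (depth 3)
After 'sub': stack = [7, -140] (depth 2)
After 'push 15': stack = [7, -140, 15] (depth 3)
After 'push 9': stack = [7, -140, 15, 9] (depth 4)

Answer: 4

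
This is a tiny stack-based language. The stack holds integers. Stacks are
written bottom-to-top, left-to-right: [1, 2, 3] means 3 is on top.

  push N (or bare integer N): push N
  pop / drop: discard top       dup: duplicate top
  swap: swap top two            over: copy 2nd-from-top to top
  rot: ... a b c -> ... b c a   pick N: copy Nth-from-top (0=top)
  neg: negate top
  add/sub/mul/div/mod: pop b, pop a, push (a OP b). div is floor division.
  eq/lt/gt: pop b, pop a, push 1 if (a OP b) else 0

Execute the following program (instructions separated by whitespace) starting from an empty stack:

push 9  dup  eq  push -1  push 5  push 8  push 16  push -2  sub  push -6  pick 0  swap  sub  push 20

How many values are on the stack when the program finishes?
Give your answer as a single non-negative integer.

Answer: 7

Derivation:
After 'push 9': stack = [9] (depth 1)
After 'dup': stack = [9, 9] (depth 2)
After 'eq': stack = [1] (depth 1)
After 'push -1': stack = [1, -1] (depth 2)
After 'push 5': stack = [1, -1, 5] (depth 3)
After 'push 8': stack = [1, -1, 5, 8] (depth 4)
After 'push 16': stack = [1, -1, 5, 8, 16] (depth 5)
After 'push -2': stack = [1, -1, 5, 8, 16, -2] (depth 6)
After 'sub': stack = [1, -1, 5, 8, 18] (depth 5)
After 'push -6': stack = [1, -1, 5, 8, 18, -6] (depth 6)
After 'pick 0': stack = [1, -1, 5, 8, 18, -6, -6] (depth 7)
After 'swap': stack = [1, -1, 5, 8, 18, -6, -6] (depth 7)
After 'sub': stack = [1, -1, 5, 8, 18, 0] (depth 6)
After 'push 20': stack = [1, -1, 5, 8, 18, 0, 20] (depth 7)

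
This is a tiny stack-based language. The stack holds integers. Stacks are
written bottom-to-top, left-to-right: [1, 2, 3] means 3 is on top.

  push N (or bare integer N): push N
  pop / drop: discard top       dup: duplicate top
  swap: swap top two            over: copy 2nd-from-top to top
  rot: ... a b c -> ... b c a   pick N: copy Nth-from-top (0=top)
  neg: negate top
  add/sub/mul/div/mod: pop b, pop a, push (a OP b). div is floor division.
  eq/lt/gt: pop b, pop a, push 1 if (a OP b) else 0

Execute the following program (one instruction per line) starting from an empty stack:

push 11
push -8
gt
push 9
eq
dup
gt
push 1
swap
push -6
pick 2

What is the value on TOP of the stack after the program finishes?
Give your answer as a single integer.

Answer: 1

Derivation:
After 'push 11': [11]
After 'push -8': [11, -8]
After 'gt': [1]
After 'push 9': [1, 9]
After 'eq': [0]
After 'dup': [0, 0]
After 'gt': [0]
After 'push 1': [0, 1]
After 'swap': [1, 0]
After 'push -6': [1, 0, -6]
After 'pick 2': [1, 0, -6, 1]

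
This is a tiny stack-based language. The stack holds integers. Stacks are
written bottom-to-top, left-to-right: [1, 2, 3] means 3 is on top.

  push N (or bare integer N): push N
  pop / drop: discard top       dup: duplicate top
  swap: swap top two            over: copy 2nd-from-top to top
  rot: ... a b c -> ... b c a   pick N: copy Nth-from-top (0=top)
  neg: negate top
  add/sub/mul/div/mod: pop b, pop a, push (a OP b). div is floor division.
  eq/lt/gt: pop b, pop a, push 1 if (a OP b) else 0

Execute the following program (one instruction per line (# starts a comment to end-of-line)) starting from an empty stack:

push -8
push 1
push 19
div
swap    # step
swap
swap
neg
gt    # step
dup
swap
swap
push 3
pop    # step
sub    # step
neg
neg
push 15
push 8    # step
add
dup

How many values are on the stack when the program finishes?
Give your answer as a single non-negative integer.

Answer: 3

Derivation:
After 'push -8': stack = [-8] (depth 1)
After 'push 1': stack = [-8, 1] (depth 2)
After 'push 19': stack = [-8, 1, 19] (depth 3)
After 'div': stack = [-8, 0] (depth 2)
After 'swap': stack = [0, -8] (depth 2)
After 'swap': stack = [-8, 0] (depth 2)
After 'swap': stack = [0, -8] (depth 2)
After 'neg': stack = [0, 8] (depth 2)
After 'gt': stack = [0] (depth 1)
After 'dup': stack = [0, 0] (depth 2)
  ...
After 'swap': stack = [0, 0] (depth 2)
After 'push 3': stack = [0, 0, 3] (depth 3)
After 'pop': stack = [0, 0] (depth 2)
After 'sub': stack = [0] (depth 1)
After 'neg': stack = [0] (depth 1)
After 'neg': stack = [0] (depth 1)
After 'push 15': stack = [0, 15] (depth 2)
After 'push 8': stack = [0, 15, 8] (depth 3)
After 'add': stack = [0, 23] (depth 2)
After 'dup': stack = [0, 23, 23] (depth 3)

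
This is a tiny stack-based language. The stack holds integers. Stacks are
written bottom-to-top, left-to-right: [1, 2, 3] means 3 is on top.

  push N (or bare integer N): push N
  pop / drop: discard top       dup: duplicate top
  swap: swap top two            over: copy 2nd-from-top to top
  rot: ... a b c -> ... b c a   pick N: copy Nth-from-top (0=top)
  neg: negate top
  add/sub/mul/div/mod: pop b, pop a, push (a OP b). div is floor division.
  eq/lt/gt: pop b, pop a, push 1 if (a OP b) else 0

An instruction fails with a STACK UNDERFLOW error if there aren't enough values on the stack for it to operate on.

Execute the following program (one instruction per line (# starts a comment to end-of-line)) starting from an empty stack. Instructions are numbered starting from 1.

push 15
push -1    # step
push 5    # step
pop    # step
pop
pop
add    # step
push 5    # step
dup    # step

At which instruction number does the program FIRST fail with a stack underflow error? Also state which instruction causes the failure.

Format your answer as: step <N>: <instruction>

Answer: step 7: add

Derivation:
Step 1 ('push 15'): stack = [15], depth = 1
Step 2 ('push -1'): stack = [15, -1], depth = 2
Step 3 ('push 5'): stack = [15, -1, 5], depth = 3
Step 4 ('pop'): stack = [15, -1], depth = 2
Step 5 ('pop'): stack = [15], depth = 1
Step 6 ('pop'): stack = [], depth = 0
Step 7 ('add'): needs 2 value(s) but depth is 0 — STACK UNDERFLOW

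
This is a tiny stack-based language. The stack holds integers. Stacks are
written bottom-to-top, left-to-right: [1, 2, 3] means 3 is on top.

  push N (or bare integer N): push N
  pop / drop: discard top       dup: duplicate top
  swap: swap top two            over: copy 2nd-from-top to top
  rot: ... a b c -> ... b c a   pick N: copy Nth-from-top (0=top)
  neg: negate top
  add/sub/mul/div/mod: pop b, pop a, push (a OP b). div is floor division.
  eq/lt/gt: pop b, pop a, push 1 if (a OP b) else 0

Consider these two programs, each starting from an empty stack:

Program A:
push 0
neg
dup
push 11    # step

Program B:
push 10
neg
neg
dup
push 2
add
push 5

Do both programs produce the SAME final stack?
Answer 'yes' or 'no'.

Program A trace:
  After 'push 0': [0]
  After 'neg': [0]
  After 'dup': [0, 0]
  After 'push 11': [0, 0, 11]
Program A final stack: [0, 0, 11]

Program B trace:
  After 'push 10': [10]
  After 'neg': [-10]
  After 'neg': [10]
  After 'dup': [10, 10]
  After 'push 2': [10, 10, 2]
  After 'add': [10, 12]
  After 'push 5': [10, 12, 5]
Program B final stack: [10, 12, 5]
Same: no

Answer: no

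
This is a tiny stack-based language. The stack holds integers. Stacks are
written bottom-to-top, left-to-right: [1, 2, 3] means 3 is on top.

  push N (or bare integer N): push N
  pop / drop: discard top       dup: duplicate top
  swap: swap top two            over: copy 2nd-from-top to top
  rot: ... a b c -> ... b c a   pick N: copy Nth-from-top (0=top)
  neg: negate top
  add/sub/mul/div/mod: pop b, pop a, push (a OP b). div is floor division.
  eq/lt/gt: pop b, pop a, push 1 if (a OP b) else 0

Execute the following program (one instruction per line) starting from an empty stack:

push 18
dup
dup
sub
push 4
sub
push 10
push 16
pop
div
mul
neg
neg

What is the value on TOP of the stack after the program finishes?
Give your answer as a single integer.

After 'push 18': [18]
After 'dup': [18, 18]
After 'dup': [18, 18, 18]
After 'sub': [18, 0]
After 'push 4': [18, 0, 4]
After 'sub': [18, -4]
After 'push 10': [18, -4, 10]
After 'push 16': [18, -4, 10, 16]
After 'pop': [18, -4, 10]
After 'div': [18, -1]
After 'mul': [-18]
After 'neg': [18]
After 'neg': [-18]

Answer: -18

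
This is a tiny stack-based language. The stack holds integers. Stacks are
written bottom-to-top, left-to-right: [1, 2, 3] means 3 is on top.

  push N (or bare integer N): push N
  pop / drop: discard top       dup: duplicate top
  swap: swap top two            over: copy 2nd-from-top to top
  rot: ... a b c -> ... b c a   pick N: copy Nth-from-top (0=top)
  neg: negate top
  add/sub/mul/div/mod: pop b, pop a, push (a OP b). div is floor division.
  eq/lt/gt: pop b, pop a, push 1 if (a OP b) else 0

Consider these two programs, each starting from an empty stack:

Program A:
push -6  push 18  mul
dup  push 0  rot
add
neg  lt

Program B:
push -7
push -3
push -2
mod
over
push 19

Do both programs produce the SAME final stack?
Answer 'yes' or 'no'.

Answer: no

Derivation:
Program A trace:
  After 'push -6': [-6]
  After 'push 18': [-6, 18]
  After 'mul': [-108]
  After 'dup': [-108, -108]
  After 'push 0': [-108, -108, 0]
  After 'rot': [-108, 0, -108]
  After 'add': [-108, -108]
  After 'neg': [-108, 108]
  After 'lt': [1]
Program A final stack: [1]

Program B trace:
  After 'push -7': [-7]
  After 'push -3': [-7, -3]
  After 'push -2': [-7, -3, -2]
  After 'mod': [-7, -1]
  After 'over': [-7, -1, -7]
  After 'push 19': [-7, -1, -7, 19]
Program B final stack: [-7, -1, -7, 19]
Same: no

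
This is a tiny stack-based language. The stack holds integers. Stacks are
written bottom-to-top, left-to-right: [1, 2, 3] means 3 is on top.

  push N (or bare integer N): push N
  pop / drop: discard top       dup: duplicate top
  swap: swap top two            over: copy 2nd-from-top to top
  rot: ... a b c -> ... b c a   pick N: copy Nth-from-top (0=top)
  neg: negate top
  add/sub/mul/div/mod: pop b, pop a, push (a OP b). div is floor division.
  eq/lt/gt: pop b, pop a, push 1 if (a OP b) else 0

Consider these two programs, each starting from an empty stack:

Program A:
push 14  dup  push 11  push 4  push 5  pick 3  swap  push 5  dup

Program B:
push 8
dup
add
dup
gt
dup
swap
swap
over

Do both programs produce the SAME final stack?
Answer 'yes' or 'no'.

Answer: no

Derivation:
Program A trace:
  After 'push 14': [14]
  After 'dup': [14, 14]
  After 'push 11': [14, 14, 11]
  After 'push 4': [14, 14, 11, 4]
  After 'push 5': [14, 14, 11, 4, 5]
  After 'pick 3': [14, 14, 11, 4, 5, 14]
  After 'swap': [14, 14, 11, 4, 14, 5]
  After 'push 5': [14, 14, 11, 4, 14, 5, 5]
  After 'dup': [14, 14, 11, 4, 14, 5, 5, 5]
Program A final stack: [14, 14, 11, 4, 14, 5, 5, 5]

Program B trace:
  After 'push 8': [8]
  After 'dup': [8, 8]
  After 'add': [16]
  After 'dup': [16, 16]
  After 'gt': [0]
  After 'dup': [0, 0]
  After 'swap': [0, 0]
  After 'swap': [0, 0]
  After 'over': [0, 0, 0]
Program B final stack: [0, 0, 0]
Same: no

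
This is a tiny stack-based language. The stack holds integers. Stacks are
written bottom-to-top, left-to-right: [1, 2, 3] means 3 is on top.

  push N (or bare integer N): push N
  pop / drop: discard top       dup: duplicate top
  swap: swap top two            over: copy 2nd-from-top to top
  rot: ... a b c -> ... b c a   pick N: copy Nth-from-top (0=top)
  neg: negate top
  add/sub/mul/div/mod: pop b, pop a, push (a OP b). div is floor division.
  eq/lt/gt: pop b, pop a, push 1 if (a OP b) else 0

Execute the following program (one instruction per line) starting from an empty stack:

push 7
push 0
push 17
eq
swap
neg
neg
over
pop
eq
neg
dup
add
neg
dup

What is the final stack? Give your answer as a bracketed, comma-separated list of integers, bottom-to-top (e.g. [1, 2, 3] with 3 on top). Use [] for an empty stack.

After 'push 7': [7]
After 'push 0': [7, 0]
After 'push 17': [7, 0, 17]
After 'eq': [7, 0]
After 'swap': [0, 7]
After 'neg': [0, -7]
After 'neg': [0, 7]
After 'over': [0, 7, 0]
After 'pop': [0, 7]
After 'eq': [0]
After 'neg': [0]
After 'dup': [0, 0]
After 'add': [0]
After 'neg': [0]
After 'dup': [0, 0]

Answer: [0, 0]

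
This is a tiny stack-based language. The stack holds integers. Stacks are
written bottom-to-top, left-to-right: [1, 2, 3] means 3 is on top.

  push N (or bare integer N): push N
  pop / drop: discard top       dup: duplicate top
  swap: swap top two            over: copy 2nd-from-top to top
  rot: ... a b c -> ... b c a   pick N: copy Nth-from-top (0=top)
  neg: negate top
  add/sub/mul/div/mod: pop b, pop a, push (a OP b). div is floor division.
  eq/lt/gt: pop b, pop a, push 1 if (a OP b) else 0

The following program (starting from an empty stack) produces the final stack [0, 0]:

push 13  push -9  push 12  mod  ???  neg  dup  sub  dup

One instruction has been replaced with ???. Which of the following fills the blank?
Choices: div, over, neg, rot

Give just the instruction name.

Answer: div

Derivation:
Stack before ???: [13, 3]
Stack after ???:  [4]
Checking each choice:
  div: MATCH
  over: produces [13, 3, 0, 0]
  neg: produces [13, 0, 0]
  rot: stack underflow (need 3, have 2)


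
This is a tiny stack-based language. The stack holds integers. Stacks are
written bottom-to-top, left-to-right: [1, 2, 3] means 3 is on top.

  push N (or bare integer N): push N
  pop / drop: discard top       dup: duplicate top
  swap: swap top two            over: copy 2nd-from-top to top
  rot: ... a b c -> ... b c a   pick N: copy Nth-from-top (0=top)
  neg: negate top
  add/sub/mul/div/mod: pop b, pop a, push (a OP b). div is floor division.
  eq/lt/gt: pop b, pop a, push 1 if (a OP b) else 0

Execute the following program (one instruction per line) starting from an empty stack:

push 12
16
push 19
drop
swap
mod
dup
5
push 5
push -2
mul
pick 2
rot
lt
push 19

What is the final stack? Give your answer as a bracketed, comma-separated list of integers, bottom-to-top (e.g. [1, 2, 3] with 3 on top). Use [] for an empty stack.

Answer: [4, 4, -10, 1, 19]

Derivation:
After 'push 12': [12]
After 'push 16': [12, 16]
After 'push 19': [12, 16, 19]
After 'drop': [12, 16]
After 'swap': [16, 12]
After 'mod': [4]
After 'dup': [4, 4]
After 'push 5': [4, 4, 5]
After 'push 5': [4, 4, 5, 5]
After 'push -2': [4, 4, 5, 5, -2]
After 'mul': [4, 4, 5, -10]
After 'pick 2': [4, 4, 5, -10, 4]
After 'rot': [4, 4, -10, 4, 5]
After 'lt': [4, 4, -10, 1]
After 'push 19': [4, 4, -10, 1, 19]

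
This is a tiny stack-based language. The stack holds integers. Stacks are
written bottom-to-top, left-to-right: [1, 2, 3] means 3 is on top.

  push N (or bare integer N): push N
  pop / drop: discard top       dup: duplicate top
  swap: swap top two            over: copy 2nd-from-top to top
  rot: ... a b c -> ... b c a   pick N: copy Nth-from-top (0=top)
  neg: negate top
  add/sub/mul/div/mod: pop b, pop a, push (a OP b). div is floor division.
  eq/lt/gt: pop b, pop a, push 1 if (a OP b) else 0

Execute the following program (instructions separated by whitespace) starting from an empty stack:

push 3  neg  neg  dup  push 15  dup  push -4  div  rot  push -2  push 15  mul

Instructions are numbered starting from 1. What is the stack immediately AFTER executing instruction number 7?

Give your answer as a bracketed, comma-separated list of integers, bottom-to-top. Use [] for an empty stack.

Answer: [3, 3, 15, 15, -4]

Derivation:
Step 1 ('push 3'): [3]
Step 2 ('neg'): [-3]
Step 3 ('neg'): [3]
Step 4 ('dup'): [3, 3]
Step 5 ('push 15'): [3, 3, 15]
Step 6 ('dup'): [3, 3, 15, 15]
Step 7 ('push -4'): [3, 3, 15, 15, -4]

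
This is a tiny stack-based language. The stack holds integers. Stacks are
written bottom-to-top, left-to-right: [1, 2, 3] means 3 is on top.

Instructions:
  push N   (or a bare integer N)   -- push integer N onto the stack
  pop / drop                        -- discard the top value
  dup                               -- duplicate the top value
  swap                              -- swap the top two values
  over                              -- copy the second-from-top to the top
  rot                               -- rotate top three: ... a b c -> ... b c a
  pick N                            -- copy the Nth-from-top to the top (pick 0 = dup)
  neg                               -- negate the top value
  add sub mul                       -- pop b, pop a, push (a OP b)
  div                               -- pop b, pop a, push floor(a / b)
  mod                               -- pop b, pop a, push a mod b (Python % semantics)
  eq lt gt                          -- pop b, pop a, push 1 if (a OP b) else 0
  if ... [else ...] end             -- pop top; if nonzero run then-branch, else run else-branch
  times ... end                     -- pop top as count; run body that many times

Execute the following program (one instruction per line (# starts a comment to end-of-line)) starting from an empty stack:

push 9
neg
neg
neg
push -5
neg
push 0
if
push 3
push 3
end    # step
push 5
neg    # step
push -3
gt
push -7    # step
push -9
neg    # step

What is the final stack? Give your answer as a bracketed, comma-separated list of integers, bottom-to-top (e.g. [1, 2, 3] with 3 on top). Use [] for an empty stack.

After 'push 9': [9]
After 'neg': [-9]
After 'neg': [9]
After 'neg': [-9]
After 'push -5': [-9, -5]
After 'neg': [-9, 5]
After 'push 0': [-9, 5, 0]
After 'if': [-9, 5]
After 'push 5': [-9, 5, 5]
After 'neg': [-9, 5, -5]
After 'push -3': [-9, 5, -5, -3]
After 'gt': [-9, 5, 0]
After 'push -7': [-9, 5, 0, -7]
After 'push -9': [-9, 5, 0, -7, -9]
After 'neg': [-9, 5, 0, -7, 9]

Answer: [-9, 5, 0, -7, 9]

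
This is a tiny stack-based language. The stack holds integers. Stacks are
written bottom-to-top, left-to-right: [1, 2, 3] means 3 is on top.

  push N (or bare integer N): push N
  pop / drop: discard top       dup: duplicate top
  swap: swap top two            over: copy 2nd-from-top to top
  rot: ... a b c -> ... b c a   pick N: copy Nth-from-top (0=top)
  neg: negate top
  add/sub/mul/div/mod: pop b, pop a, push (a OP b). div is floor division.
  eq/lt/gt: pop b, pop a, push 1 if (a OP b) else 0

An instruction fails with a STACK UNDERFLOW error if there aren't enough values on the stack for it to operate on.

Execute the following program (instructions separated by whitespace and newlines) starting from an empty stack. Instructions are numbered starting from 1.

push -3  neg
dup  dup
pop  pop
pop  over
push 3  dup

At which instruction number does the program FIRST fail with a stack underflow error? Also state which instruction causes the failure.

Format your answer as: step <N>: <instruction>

Answer: step 8: over

Derivation:
Step 1 ('push -3'): stack = [-3], depth = 1
Step 2 ('neg'): stack = [3], depth = 1
Step 3 ('dup'): stack = [3, 3], depth = 2
Step 4 ('dup'): stack = [3, 3, 3], depth = 3
Step 5 ('pop'): stack = [3, 3], depth = 2
Step 6 ('pop'): stack = [3], depth = 1
Step 7 ('pop'): stack = [], depth = 0
Step 8 ('over'): needs 2 value(s) but depth is 0 — STACK UNDERFLOW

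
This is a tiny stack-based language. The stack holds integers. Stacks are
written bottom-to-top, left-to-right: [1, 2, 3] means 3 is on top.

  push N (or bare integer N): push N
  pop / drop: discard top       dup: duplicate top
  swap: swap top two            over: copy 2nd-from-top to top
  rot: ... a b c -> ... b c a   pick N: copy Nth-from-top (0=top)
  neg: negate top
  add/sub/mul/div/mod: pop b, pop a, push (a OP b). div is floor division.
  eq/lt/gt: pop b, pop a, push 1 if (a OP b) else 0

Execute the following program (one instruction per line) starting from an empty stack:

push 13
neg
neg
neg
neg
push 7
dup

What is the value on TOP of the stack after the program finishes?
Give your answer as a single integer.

After 'push 13': [13]
After 'neg': [-13]
After 'neg': [13]
After 'neg': [-13]
After 'neg': [13]
After 'push 7': [13, 7]
After 'dup': [13, 7, 7]

Answer: 7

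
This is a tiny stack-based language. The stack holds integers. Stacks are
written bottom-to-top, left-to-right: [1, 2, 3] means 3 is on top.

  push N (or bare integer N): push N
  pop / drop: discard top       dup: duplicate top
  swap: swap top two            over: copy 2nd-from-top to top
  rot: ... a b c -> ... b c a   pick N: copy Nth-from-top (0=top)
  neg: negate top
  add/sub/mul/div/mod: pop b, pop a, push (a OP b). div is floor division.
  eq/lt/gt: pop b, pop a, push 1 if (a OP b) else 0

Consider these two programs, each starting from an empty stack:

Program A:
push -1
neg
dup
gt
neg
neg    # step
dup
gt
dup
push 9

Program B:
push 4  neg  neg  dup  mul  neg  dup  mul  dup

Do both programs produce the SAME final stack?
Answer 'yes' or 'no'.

Answer: no

Derivation:
Program A trace:
  After 'push -1': [-1]
  After 'neg': [1]
  After 'dup': [1, 1]
  After 'gt': [0]
  After 'neg': [0]
  After 'neg': [0]
  After 'dup': [0, 0]
  After 'gt': [0]
  After 'dup': [0, 0]
  After 'push 9': [0, 0, 9]
Program A final stack: [0, 0, 9]

Program B trace:
  After 'push 4': [4]
  After 'neg': [-4]
  After 'neg': [4]
  After 'dup': [4, 4]
  After 'mul': [16]
  After 'neg': [-16]
  After 'dup': [-16, -16]
  After 'mul': [256]
  After 'dup': [256, 256]
Program B final stack: [256, 256]
Same: no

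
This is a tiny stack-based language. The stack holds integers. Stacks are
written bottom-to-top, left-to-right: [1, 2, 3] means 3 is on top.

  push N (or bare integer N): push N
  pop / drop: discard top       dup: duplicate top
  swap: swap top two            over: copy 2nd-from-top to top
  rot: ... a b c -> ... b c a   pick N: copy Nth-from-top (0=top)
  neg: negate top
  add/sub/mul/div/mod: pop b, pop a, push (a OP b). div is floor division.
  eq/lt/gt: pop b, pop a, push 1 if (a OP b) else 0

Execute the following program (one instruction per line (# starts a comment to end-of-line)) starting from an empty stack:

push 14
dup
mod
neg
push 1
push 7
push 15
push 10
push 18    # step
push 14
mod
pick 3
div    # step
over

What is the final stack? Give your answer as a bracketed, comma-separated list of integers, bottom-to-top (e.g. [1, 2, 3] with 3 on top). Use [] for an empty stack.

Answer: [0, 1, 7, 15, 10, 0, 10]

Derivation:
After 'push 14': [14]
After 'dup': [14, 14]
After 'mod': [0]
After 'neg': [0]
After 'push 1': [0, 1]
After 'push 7': [0, 1, 7]
After 'push 15': [0, 1, 7, 15]
After 'push 10': [0, 1, 7, 15, 10]
After 'push 18': [0, 1, 7, 15, 10, 18]
After 'push 14': [0, 1, 7, 15, 10, 18, 14]
After 'mod': [0, 1, 7, 15, 10, 4]
After 'pick 3': [0, 1, 7, 15, 10, 4, 7]
After 'div': [0, 1, 7, 15, 10, 0]
After 'over': [0, 1, 7, 15, 10, 0, 10]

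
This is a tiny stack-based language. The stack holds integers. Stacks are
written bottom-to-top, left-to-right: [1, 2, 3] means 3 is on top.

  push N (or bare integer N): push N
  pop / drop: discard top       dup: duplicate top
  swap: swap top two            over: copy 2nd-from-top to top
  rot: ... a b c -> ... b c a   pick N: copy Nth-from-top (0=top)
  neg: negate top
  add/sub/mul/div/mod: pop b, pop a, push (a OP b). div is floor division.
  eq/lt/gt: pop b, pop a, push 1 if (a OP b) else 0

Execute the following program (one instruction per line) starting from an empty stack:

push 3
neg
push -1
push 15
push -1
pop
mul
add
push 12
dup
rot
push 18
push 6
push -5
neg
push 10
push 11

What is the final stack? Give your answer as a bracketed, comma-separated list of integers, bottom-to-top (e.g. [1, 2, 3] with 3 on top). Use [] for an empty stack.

Answer: [12, 12, -18, 18, 6, 5, 10, 11]

Derivation:
After 'push 3': [3]
After 'neg': [-3]
After 'push -1': [-3, -1]
After 'push 15': [-3, -1, 15]
After 'push -1': [-3, -1, 15, -1]
After 'pop': [-3, -1, 15]
After 'mul': [-3, -15]
After 'add': [-18]
After 'push 12': [-18, 12]
After 'dup': [-18, 12, 12]
After 'rot': [12, 12, -18]
After 'push 18': [12, 12, -18, 18]
After 'push 6': [12, 12, -18, 18, 6]
After 'push -5': [12, 12, -18, 18, 6, -5]
After 'neg': [12, 12, -18, 18, 6, 5]
After 'push 10': [12, 12, -18, 18, 6, 5, 10]
After 'push 11': [12, 12, -18, 18, 6, 5, 10, 11]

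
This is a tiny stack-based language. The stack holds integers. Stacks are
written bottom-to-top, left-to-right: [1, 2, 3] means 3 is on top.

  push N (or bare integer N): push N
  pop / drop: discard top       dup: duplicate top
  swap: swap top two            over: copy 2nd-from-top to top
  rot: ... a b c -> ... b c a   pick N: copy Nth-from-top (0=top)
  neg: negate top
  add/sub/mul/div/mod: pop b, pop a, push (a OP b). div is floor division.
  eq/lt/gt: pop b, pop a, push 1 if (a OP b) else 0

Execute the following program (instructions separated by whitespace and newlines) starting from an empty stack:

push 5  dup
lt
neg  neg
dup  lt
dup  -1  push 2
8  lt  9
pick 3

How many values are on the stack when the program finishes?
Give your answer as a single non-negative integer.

Answer: 6

Derivation:
After 'push 5': stack = [5] (depth 1)
After 'dup': stack = [5, 5] (depth 2)
After 'lt': stack = [0] (depth 1)
After 'neg': stack = [0] (depth 1)
After 'neg': stack = [0] (depth 1)
After 'dup': stack = [0, 0] (depth 2)
After 'lt': stack = [0] (depth 1)
After 'dup': stack = [0, 0] (depth 2)
After 'push -1': stack = [0, 0, -1] (depth 3)
After 'push 2': stack = [0, 0, -1, 2] (depth 4)
After 'push 8': stack = [0, 0, -1, 2, 8] (depth 5)
After 'lt': stack = [0, 0, -1, 1] (depth 4)
After 'push 9': stack = [0, 0, -1, 1, 9] (depth 5)
After 'pick 3': stack = [0, 0, -1, 1, 9, 0] (depth 6)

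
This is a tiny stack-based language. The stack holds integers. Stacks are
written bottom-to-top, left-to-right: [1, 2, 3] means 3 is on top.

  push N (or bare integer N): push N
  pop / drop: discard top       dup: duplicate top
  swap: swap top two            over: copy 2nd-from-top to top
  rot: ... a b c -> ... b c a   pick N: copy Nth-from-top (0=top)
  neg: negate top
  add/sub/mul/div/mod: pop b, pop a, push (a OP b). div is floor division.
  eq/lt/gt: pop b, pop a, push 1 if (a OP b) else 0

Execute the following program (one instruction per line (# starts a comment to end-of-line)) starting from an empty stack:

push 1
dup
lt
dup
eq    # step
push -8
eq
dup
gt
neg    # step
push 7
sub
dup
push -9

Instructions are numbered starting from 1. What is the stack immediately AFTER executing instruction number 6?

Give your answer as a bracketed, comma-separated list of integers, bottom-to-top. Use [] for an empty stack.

Answer: [1, -8]

Derivation:
Step 1 ('push 1'): [1]
Step 2 ('dup'): [1, 1]
Step 3 ('lt'): [0]
Step 4 ('dup'): [0, 0]
Step 5 ('eq'): [1]
Step 6 ('push -8'): [1, -8]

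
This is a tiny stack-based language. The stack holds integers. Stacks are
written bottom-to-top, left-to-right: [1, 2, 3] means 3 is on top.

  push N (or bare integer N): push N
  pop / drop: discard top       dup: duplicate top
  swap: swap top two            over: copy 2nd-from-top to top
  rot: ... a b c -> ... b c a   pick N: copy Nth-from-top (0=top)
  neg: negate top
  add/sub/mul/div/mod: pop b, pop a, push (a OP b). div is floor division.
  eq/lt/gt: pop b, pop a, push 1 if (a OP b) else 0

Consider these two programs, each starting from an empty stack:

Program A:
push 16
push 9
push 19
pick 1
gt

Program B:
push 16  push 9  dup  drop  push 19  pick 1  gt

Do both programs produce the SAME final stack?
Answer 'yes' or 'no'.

Answer: yes

Derivation:
Program A trace:
  After 'push 16': [16]
  After 'push 9': [16, 9]
  After 'push 19': [16, 9, 19]
  After 'pick 1': [16, 9, 19, 9]
  After 'gt': [16, 9, 1]
Program A final stack: [16, 9, 1]

Program B trace:
  After 'push 16': [16]
  After 'push 9': [16, 9]
  After 'dup': [16, 9, 9]
  After 'drop': [16, 9]
  After 'push 19': [16, 9, 19]
  After 'pick 1': [16, 9, 19, 9]
  After 'gt': [16, 9, 1]
Program B final stack: [16, 9, 1]
Same: yes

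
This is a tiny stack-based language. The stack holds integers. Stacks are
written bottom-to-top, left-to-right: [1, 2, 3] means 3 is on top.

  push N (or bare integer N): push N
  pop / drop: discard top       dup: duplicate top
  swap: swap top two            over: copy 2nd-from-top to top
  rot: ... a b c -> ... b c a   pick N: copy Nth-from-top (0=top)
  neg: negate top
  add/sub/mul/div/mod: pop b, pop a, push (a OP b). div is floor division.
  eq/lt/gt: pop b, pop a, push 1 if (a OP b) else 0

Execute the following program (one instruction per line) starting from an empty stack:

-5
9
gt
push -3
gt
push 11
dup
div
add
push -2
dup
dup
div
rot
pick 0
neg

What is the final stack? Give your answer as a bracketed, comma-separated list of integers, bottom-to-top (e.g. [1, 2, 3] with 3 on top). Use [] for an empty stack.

After 'push -5': [-5]
After 'push 9': [-5, 9]
After 'gt': [0]
After 'push -3': [0, -3]
After 'gt': [1]
After 'push 11': [1, 11]
After 'dup': [1, 11, 11]
After 'div': [1, 1]
After 'add': [2]
After 'push -2': [2, -2]
After 'dup': [2, -2, -2]
After 'dup': [2, -2, -2, -2]
After 'div': [2, -2, 1]
After 'rot': [-2, 1, 2]
After 'pick 0': [-2, 1, 2, 2]
After 'neg': [-2, 1, 2, -2]

Answer: [-2, 1, 2, -2]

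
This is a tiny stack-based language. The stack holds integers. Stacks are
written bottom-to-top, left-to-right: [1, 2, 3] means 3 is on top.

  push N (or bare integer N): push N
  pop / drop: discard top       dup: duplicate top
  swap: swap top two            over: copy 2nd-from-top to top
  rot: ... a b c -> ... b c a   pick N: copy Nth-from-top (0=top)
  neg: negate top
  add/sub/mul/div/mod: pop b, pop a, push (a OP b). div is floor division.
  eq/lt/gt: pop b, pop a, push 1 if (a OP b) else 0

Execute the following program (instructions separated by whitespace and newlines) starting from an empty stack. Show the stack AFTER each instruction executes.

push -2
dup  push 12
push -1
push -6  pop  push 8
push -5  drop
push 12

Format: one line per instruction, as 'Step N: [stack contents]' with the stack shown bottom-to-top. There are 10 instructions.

Step 1: [-2]
Step 2: [-2, -2]
Step 3: [-2, -2, 12]
Step 4: [-2, -2, 12, -1]
Step 5: [-2, -2, 12, -1, -6]
Step 6: [-2, -2, 12, -1]
Step 7: [-2, -2, 12, -1, 8]
Step 8: [-2, -2, 12, -1, 8, -5]
Step 9: [-2, -2, 12, -1, 8]
Step 10: [-2, -2, 12, -1, 8, 12]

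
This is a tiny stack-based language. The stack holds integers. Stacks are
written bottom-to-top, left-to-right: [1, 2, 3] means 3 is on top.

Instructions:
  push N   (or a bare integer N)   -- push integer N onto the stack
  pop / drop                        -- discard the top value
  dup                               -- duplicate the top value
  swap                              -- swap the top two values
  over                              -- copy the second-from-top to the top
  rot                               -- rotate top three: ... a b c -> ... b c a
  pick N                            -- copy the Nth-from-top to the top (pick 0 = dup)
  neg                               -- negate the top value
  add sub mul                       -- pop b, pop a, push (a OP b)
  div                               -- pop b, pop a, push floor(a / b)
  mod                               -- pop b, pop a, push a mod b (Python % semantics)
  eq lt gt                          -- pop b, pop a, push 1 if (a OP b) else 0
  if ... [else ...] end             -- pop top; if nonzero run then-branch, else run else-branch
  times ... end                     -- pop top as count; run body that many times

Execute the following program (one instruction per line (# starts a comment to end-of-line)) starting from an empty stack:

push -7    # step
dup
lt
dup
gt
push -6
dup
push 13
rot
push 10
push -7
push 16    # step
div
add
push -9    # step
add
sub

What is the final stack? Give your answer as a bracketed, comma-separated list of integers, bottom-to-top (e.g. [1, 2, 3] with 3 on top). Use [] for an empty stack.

Answer: [0, -6, 13, -6]

Derivation:
After 'push -7': [-7]
After 'dup': [-7, -7]
After 'lt': [0]
After 'dup': [0, 0]
After 'gt': [0]
After 'push -6': [0, -6]
After 'dup': [0, -6, -6]
After 'push 13': [0, -6, -6, 13]
After 'rot': [0, -6, 13, -6]
After 'push 10': [0, -6, 13, -6, 10]
After 'push -7': [0, -6, 13, -6, 10, -7]
After 'push 16': [0, -6, 13, -6, 10, -7, 16]
After 'div': [0, -6, 13, -6, 10, -1]
After 'add': [0, -6, 13, -6, 9]
After 'push -9': [0, -6, 13, -6, 9, -9]
After 'add': [0, -6, 13, -6, 0]
After 'sub': [0, -6, 13, -6]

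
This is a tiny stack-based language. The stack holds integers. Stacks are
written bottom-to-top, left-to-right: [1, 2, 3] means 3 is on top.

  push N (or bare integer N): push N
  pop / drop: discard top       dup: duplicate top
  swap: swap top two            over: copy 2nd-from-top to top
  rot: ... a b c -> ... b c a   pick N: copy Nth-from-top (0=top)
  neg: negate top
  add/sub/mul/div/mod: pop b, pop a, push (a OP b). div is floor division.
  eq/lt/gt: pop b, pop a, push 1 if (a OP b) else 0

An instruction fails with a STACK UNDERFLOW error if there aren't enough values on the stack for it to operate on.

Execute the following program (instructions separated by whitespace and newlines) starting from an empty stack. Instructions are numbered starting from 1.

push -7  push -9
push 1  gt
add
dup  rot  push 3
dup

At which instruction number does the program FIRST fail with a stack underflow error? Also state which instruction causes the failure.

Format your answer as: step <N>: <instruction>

Step 1 ('push -7'): stack = [-7], depth = 1
Step 2 ('push -9'): stack = [-7, -9], depth = 2
Step 3 ('push 1'): stack = [-7, -9, 1], depth = 3
Step 4 ('gt'): stack = [-7, 0], depth = 2
Step 5 ('add'): stack = [-7], depth = 1
Step 6 ('dup'): stack = [-7, -7], depth = 2
Step 7 ('rot'): needs 3 value(s) but depth is 2 — STACK UNDERFLOW

Answer: step 7: rot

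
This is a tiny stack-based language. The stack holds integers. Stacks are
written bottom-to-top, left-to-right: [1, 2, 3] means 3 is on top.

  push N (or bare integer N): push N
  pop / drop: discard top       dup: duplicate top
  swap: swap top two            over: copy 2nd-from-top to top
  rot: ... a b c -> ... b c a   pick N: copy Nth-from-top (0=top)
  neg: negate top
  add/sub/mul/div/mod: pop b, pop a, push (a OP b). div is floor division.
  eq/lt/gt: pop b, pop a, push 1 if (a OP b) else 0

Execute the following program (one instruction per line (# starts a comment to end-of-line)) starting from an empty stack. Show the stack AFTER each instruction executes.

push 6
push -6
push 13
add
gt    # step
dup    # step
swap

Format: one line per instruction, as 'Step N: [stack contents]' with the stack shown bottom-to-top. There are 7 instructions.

Step 1: [6]
Step 2: [6, -6]
Step 3: [6, -6, 13]
Step 4: [6, 7]
Step 5: [0]
Step 6: [0, 0]
Step 7: [0, 0]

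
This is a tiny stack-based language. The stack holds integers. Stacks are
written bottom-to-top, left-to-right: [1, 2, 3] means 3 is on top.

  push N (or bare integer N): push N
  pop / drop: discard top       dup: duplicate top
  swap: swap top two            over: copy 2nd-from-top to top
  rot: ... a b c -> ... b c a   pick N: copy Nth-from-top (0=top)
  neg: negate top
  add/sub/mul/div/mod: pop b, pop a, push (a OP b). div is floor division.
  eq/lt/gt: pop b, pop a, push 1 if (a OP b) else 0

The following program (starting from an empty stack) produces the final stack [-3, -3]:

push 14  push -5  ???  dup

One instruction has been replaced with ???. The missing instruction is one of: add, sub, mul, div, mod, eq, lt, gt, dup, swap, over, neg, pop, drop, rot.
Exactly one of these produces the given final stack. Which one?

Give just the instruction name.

Stack before ???: [14, -5]
Stack after ???:  [-3]
The instruction that transforms [14, -5] -> [-3] is: div

Answer: div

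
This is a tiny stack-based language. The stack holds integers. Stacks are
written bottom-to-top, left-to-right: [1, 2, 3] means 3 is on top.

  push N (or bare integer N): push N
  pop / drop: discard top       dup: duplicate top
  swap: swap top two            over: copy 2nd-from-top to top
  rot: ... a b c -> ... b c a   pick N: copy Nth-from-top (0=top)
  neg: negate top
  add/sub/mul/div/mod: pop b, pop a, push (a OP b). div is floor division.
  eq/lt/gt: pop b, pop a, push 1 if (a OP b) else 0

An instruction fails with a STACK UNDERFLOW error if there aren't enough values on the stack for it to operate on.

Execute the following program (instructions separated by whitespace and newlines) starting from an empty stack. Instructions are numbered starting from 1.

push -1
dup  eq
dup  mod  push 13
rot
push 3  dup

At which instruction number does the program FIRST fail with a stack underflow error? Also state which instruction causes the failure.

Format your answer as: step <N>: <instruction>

Step 1 ('push -1'): stack = [-1], depth = 1
Step 2 ('dup'): stack = [-1, -1], depth = 2
Step 3 ('eq'): stack = [1], depth = 1
Step 4 ('dup'): stack = [1, 1], depth = 2
Step 5 ('mod'): stack = [0], depth = 1
Step 6 ('push 13'): stack = [0, 13], depth = 2
Step 7 ('rot'): needs 3 value(s) but depth is 2 — STACK UNDERFLOW

Answer: step 7: rot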